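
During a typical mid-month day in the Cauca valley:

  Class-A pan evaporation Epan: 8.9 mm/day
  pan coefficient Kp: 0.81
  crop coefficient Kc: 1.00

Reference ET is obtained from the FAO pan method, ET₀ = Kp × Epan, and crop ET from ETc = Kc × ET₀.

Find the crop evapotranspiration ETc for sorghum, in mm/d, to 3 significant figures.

ET₀ = 0.81 × 8.9 = 7.2090 mm/d
ETc = Kc × ET₀ = 1.00 × 7.2090 = 7.2090 mm/d

7.21 mm/d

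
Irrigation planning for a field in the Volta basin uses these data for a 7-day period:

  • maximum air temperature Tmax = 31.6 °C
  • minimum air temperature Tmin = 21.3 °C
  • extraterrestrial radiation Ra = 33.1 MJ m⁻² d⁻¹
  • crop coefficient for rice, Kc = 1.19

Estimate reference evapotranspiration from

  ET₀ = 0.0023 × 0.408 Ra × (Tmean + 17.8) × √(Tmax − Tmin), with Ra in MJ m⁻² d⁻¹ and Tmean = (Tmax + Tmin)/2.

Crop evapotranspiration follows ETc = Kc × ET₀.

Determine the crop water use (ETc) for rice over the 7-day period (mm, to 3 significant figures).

Tmean = (31.6 + 21.3)/2 = 26.45 °C
0.408 Ra = 0.408 × 33.1 = 13.5048 mm/d equivalent
ET₀ = 0.0023 × 13.5048 × (26.45 + 17.8) × √10.3 = 0.0023 × 13.5048 × 44.25 × 3.2094 = 4.4112 mm/d
ETc = Kc × ET₀ = 1.19 × 4.4112 = 5.2493 mm/d
Over 7 days: 5.2493 × 7 = 36.745 mm

36.7 mm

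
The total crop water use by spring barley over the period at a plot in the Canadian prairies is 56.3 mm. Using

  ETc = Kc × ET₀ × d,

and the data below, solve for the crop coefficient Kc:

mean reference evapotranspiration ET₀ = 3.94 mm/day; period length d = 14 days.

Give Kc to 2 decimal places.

ETc = Kc × ET₀ × d  ⇒  Kc = ETc / (ET₀ × d)
Kc = 56.3 / (3.94 × 14) = 56.3 / 55.16 = 1.0207

1.02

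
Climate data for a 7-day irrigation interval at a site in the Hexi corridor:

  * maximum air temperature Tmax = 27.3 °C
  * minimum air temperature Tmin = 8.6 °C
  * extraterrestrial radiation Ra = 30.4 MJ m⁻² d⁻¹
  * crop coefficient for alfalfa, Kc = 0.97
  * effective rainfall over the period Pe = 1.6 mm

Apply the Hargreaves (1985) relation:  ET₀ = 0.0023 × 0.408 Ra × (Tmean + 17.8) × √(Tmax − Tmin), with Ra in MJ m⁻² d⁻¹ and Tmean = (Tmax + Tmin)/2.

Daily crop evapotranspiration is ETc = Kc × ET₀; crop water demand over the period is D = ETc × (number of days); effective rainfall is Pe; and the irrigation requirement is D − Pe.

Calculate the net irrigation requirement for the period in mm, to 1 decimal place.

Tmean = (27.3 + 8.6)/2 = 17.95 °C
0.408 Ra = 0.408 × 30.4 = 12.4032 mm/d equivalent
ET₀ = 0.0023 × 12.4032 × (17.95 + 17.8) × √18.7 = 0.0023 × 12.4032 × 35.75 × 4.3243 = 4.4102 mm/d
ETc = Kc × ET₀ = 0.97 × 4.4102 = 4.2779 mm/d
Crop demand D = ETc × 7 d = 4.2779 × 7 = 29.945 mm
D − Pe = 29.945 − 1.6 = 28.345 mm

28.3 mm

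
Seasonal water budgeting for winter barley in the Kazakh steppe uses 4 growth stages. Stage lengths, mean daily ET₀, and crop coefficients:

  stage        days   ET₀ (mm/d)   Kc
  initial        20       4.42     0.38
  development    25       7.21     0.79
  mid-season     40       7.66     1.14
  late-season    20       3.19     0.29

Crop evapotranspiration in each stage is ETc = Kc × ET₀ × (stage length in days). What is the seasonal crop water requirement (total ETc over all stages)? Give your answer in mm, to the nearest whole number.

544 mm

initial: 0.38 × 4.42 × 20 = 33.59 mm
development: 0.79 × 7.21 × 25 = 142.40 mm
mid-season: 1.14 × 7.66 × 40 = 349.30 mm
late-season: 0.29 × 3.19 × 20 = 18.50 mm
Seasonal total = 543.79 mm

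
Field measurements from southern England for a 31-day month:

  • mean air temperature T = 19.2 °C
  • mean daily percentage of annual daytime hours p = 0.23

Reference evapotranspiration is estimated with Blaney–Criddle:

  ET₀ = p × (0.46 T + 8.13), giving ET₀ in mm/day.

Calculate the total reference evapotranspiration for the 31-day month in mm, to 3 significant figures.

121 mm

ET₀ = 0.23 × (0.46 × 19.2 + 8.13) = 0.23 × 16.962 = 3.9013 mm/d
Monthly total = 3.9013 × 31 = 120.940 mm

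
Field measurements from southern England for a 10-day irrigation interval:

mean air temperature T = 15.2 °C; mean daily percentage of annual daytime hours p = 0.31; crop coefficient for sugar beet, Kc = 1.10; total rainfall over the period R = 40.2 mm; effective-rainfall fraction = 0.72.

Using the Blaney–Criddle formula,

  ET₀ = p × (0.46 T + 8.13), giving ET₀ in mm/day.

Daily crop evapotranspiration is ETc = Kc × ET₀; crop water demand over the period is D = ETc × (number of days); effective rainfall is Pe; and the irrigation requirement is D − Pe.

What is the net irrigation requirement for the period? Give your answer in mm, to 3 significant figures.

ET₀ = 0.31 × (0.46 × 15.2 + 8.13) = 0.31 × 15.122 = 4.6878 mm/d
ETc = Kc × ET₀ = 1.10 × 4.6878 = 5.1566 mm/d
Crop demand D = ETc × 10 d = 5.1566 × 10 = 51.566 mm
Pe = 0.72 × 40.2 = 28.944 mm
D − Pe = 51.566 − 28.944 = 22.622 mm

22.6 mm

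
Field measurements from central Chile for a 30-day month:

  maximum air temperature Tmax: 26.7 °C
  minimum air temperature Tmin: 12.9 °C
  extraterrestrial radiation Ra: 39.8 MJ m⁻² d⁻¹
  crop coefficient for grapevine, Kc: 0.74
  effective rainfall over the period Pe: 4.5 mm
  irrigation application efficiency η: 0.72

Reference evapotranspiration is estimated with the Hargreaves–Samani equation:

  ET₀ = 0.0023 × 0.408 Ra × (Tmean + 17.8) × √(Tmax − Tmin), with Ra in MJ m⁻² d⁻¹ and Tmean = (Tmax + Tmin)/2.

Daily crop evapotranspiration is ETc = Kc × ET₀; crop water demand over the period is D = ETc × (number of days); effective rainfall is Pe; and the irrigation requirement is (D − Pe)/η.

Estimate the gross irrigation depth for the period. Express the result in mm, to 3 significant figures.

155 mm

Tmean = (26.7 + 12.9)/2 = 19.80 °C
0.408 Ra = 0.408 × 39.8 = 16.2384 mm/d equivalent
ET₀ = 0.0023 × 16.2384 × (19.80 + 17.8) × √13.8 = 0.0023 × 16.2384 × 37.60 × 3.7148 = 5.2167 mm/d
ETc = Kc × ET₀ = 0.74 × 5.2167 = 3.8604 mm/d
Crop demand D = ETc × 30 d = 3.8604 × 30 = 115.812 mm
D − Pe = 115.812 − 4.5 = 111.312 mm
Gross irrigation = 111.312 / 0.72 = 154.600 mm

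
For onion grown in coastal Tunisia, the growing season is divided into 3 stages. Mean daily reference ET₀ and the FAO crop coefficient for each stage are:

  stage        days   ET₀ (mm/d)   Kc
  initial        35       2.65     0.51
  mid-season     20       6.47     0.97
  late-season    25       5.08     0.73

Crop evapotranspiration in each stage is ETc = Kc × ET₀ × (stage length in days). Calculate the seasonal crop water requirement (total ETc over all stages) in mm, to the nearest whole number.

initial: 0.51 × 2.65 × 35 = 47.30 mm
mid-season: 0.97 × 6.47 × 20 = 125.52 mm
late-season: 0.73 × 5.08 × 25 = 92.71 mm
Seasonal total = 265.53 mm

266 mm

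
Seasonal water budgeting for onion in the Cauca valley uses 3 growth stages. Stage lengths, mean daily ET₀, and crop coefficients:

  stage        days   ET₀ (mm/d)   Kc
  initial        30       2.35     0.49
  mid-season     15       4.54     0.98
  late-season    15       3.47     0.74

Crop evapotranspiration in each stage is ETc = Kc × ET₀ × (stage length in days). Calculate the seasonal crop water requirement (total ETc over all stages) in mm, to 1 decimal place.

139.8 mm

initial: 0.49 × 2.35 × 30 = 34.55 mm
mid-season: 0.98 × 4.54 × 15 = 66.74 mm
late-season: 0.74 × 3.47 × 15 = 38.52 mm
Seasonal total = 139.81 mm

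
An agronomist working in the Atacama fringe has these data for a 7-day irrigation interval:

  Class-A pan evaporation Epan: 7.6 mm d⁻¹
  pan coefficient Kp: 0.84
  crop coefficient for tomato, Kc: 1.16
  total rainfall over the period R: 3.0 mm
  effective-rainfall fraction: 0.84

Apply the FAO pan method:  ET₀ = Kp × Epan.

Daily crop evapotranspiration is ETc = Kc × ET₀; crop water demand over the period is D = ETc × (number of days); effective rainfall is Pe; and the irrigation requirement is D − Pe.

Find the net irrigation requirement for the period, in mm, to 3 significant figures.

49.3 mm

ET₀ = 0.84 × 7.6 = 6.3840 mm/d
ETc = Kc × ET₀ = 1.16 × 6.3840 = 7.4054 mm/d
Crop demand D = ETc × 7 d = 7.4054 × 7 = 51.838 mm
Pe = 0.84 × 3.0 = 2.520 mm
D − Pe = 51.838 − 2.520 = 49.318 mm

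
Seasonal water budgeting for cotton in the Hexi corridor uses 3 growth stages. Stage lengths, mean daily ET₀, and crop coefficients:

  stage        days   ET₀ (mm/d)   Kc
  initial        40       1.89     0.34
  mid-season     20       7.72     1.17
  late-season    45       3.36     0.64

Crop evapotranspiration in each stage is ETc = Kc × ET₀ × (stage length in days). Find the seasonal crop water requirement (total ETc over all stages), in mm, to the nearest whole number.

initial: 0.34 × 1.89 × 40 = 25.70 mm
mid-season: 1.17 × 7.72 × 20 = 180.65 mm
late-season: 0.64 × 3.36 × 45 = 96.77 mm
Seasonal total = 303.12 mm

303 mm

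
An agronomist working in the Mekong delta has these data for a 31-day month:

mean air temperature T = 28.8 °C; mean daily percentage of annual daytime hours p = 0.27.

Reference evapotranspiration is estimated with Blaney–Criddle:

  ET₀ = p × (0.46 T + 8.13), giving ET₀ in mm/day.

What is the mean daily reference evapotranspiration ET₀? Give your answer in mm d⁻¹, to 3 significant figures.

5.77 mm d⁻¹

ET₀ = 0.27 × (0.46 × 28.8 + 8.13) = 0.27 × 21.378 = 5.7721 mm/d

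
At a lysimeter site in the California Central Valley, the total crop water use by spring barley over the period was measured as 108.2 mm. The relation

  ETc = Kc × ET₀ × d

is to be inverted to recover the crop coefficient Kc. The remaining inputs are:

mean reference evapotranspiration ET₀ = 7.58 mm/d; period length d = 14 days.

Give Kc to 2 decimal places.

ETc = Kc × ET₀ × d  ⇒  Kc = ETc / (ET₀ × d)
Kc = 108.2 / (7.58 × 14) = 108.2 / 106.12 = 1.0196

1.02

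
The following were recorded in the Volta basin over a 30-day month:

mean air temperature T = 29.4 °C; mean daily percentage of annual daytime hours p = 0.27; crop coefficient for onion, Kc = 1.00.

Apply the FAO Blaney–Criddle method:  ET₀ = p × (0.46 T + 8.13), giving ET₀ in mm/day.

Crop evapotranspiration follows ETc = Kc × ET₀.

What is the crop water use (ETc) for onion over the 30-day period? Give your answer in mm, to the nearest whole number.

ET₀ = 0.27 × (0.46 × 29.4 + 8.13) = 0.27 × 21.654 = 5.8466 mm/d
ETc = Kc × ET₀ = 1.00 × 5.8466 = 5.8466 mm/d
Over 30 days: 5.8466 × 30 = 175.398 mm

175 mm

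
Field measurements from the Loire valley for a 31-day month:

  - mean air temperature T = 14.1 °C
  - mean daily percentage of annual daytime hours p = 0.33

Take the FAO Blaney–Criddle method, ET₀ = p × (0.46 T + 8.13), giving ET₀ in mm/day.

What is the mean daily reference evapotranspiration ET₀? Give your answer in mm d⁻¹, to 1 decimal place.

4.8 mm d⁻¹

ET₀ = 0.33 × (0.46 × 14.1 + 8.13) = 0.33 × 14.616 = 4.8233 mm/d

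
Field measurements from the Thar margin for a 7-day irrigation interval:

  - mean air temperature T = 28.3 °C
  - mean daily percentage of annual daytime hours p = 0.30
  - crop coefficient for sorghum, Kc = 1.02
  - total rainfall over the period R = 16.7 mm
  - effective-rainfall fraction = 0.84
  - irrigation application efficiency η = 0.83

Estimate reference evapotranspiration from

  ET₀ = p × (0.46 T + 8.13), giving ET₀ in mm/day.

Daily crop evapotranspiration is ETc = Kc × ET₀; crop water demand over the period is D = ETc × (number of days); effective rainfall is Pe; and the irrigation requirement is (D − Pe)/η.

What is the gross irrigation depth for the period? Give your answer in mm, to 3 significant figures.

ET₀ = 0.30 × (0.46 × 28.3 + 8.13) = 0.30 × 21.148 = 6.3444 mm/d
ETc = Kc × ET₀ = 1.02 × 6.3444 = 6.4713 mm/d
Crop demand D = ETc × 7 d = 6.4713 × 7 = 45.299 mm
Pe = 0.84 × 16.7 = 14.028 mm
D − Pe = 45.299 − 14.028 = 31.271 mm
Gross irrigation = 31.271 / 0.83 = 37.676 mm

37.7 mm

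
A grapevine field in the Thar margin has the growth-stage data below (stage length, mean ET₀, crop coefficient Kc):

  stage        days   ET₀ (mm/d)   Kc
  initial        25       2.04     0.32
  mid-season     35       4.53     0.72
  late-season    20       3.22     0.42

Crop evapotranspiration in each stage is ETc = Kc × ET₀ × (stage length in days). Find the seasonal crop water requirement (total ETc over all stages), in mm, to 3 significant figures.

initial: 0.32 × 2.04 × 25 = 16.32 mm
mid-season: 0.72 × 4.53 × 35 = 114.16 mm
late-season: 0.42 × 3.22 × 20 = 27.05 mm
Seasonal total = 157.53 mm

158 mm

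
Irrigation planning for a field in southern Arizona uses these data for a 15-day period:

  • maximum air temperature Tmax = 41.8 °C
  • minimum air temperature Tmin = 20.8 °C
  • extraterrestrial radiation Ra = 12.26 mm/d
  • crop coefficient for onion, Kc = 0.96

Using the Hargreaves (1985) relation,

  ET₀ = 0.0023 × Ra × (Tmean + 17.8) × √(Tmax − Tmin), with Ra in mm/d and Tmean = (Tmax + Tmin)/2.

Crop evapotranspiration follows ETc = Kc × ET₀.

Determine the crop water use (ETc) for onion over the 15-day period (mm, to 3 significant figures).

Tmean = (41.8 + 20.8)/2 = 31.30 °C
ET₀ = 0.0023 × 12.26 × (31.30 + 17.8) × √21.0 = 0.0023 × 12.26 × 49.10 × 4.5826 = 6.3447 mm/d
ETc = Kc × ET₀ = 0.96 × 6.3447 = 6.0909 mm/d
Over 15 days: 6.0909 × 15 = 91.364 mm

91.4 mm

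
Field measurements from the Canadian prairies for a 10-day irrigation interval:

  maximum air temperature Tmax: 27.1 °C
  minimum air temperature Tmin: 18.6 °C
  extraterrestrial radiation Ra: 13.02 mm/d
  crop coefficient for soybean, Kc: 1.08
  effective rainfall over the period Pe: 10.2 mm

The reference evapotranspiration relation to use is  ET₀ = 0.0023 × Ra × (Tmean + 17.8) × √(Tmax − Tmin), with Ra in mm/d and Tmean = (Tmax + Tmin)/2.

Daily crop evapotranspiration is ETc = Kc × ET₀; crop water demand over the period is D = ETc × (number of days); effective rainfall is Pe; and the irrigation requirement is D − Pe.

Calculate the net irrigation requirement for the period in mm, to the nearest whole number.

Tmean = (27.1 + 18.6)/2 = 22.85 °C
ET₀ = 0.0023 × 13.02 × (22.85 + 17.8) × √8.5 = 0.0023 × 13.02 × 40.65 × 2.9155 = 3.5491 mm/d
ETc = Kc × ET₀ = 1.08 × 3.5491 = 3.8330 mm/d
Crop demand D = ETc × 10 d = 3.8330 × 10 = 38.330 mm
D − Pe = 38.330 − 10.2 = 28.130 mm

28 mm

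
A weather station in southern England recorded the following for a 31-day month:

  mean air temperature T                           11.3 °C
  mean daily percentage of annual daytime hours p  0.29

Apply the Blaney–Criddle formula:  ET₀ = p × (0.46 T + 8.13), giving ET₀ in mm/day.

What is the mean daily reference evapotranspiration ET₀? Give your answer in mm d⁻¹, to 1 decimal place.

ET₀ = 0.29 × (0.46 × 11.3 + 8.13) = 0.29 × 13.328 = 3.8651 mm/d

3.9 mm d⁻¹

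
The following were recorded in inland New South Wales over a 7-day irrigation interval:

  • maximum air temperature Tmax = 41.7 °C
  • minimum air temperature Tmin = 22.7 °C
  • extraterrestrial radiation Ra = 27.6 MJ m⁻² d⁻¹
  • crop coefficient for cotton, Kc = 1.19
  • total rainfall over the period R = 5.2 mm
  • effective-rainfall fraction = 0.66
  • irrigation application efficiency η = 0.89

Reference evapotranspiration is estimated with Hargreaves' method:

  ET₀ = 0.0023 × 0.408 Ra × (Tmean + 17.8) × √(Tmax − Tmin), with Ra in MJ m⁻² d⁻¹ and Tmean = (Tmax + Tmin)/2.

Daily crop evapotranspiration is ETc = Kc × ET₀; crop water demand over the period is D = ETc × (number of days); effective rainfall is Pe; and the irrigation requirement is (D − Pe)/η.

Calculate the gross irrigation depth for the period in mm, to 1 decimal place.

49.0 mm

Tmean = (41.7 + 22.7)/2 = 32.20 °C
0.408 Ra = 0.408 × 27.6 = 11.2608 mm/d equivalent
ET₀ = 0.0023 × 11.2608 × (32.20 + 17.8) × √19.0 = 0.0023 × 11.2608 × 50.00 × 4.3589 = 5.6447 mm/d
ETc = Kc × ET₀ = 1.19 × 5.6447 = 6.7172 mm/d
Crop demand D = ETc × 7 d = 6.7172 × 7 = 47.020 mm
Pe = 0.66 × 5.2 = 3.432 mm
D − Pe = 47.020 − 3.432 = 43.588 mm
Gross irrigation = 43.588 / 0.89 = 48.975 mm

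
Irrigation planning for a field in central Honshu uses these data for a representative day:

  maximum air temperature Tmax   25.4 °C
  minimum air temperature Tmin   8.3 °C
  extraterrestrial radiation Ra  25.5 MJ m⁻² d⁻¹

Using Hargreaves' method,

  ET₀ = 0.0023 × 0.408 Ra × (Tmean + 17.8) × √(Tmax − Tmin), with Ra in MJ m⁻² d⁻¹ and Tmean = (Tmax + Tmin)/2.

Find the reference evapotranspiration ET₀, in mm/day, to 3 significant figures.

3.43 mm/day

Tmean = (25.4 + 8.3)/2 = 16.85 °C
0.408 Ra = 0.408 × 25.5 = 10.4040 mm/d equivalent
ET₀ = 0.0023 × 10.4040 × (16.85 + 17.8) × √17.1 = 0.0023 × 10.4040 × 34.65 × 4.1352 = 3.4287 mm/d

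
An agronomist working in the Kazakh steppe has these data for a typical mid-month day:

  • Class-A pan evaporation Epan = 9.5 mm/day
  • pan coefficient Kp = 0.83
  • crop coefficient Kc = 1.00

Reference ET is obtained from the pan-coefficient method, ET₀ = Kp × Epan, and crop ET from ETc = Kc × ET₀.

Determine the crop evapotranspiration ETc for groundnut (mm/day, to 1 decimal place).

ET₀ = 0.83 × 9.5 = 7.8850 mm/d
ETc = Kc × ET₀ = 1.00 × 7.8850 = 7.8850 mm/d

7.9 mm/day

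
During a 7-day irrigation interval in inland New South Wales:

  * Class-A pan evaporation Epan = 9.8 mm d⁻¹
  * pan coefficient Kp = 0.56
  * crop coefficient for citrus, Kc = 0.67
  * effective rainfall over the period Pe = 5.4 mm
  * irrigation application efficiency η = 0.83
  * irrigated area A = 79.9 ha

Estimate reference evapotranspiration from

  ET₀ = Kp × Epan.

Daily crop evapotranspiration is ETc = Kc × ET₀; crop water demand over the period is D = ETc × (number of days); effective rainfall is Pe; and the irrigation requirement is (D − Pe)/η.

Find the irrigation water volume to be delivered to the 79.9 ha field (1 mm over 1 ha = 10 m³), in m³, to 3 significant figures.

ET₀ = 0.56 × 9.8 = 5.4880 mm/d
ETc = Kc × ET₀ = 0.67 × 5.4880 = 3.6770 mm/d
Crop demand D = ETc × 7 d = 3.6770 × 7 = 25.739 mm
D − Pe = 25.739 − 5.4 = 20.339 mm
Gross irrigation = 20.339 / 0.83 = 24.505 mm
Volume = 24.505 mm × 79.9 ha × 10 = 19579.5 m³

19600 m³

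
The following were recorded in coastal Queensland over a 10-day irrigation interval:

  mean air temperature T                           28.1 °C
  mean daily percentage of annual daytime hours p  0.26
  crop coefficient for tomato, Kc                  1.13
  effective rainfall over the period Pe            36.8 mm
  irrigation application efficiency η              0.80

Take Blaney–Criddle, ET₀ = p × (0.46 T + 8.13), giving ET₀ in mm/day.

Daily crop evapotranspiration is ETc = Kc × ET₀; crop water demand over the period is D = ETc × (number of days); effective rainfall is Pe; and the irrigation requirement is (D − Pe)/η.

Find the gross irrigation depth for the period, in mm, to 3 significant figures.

ET₀ = 0.26 × (0.46 × 28.1 + 8.13) = 0.26 × 21.056 = 5.4746 mm/d
ETc = Kc × ET₀ = 1.13 × 5.4746 = 6.1863 mm/d
Crop demand D = ETc × 10 d = 6.1863 × 10 = 61.863 mm
D − Pe = 61.863 − 36.8 = 25.063 mm
Gross irrigation = 25.063 / 0.80 = 31.329 mm

31.3 mm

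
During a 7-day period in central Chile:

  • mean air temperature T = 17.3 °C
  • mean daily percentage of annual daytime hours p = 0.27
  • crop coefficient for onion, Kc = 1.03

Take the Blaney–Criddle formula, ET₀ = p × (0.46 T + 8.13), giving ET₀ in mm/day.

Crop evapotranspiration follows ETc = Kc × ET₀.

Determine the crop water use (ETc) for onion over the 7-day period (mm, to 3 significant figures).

31.3 mm

ET₀ = 0.27 × (0.46 × 17.3 + 8.13) = 0.27 × 16.088 = 4.3438 mm/d
ETc = Kc × ET₀ = 1.03 × 4.3438 = 4.4741 mm/d
Over 7 days: 4.4741 × 7 = 31.319 mm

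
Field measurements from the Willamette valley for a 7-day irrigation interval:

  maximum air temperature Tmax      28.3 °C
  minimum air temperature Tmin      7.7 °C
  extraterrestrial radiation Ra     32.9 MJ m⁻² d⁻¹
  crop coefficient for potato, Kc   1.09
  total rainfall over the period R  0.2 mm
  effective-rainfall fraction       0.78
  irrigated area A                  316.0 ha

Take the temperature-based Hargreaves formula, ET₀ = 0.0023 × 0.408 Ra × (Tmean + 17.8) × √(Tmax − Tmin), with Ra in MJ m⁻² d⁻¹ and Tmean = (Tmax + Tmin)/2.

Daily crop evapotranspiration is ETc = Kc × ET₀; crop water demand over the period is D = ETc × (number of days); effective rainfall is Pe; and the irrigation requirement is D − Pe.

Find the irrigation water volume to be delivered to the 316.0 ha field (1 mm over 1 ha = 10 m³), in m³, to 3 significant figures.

120000 m³

Tmean = (28.3 + 7.7)/2 = 18.00 °C
0.408 Ra = 0.408 × 32.9 = 13.4232 mm/d equivalent
ET₀ = 0.0023 × 13.4232 × (18.00 + 17.8) × √20.6 = 0.0023 × 13.4232 × 35.80 × 4.5387 = 5.0165 mm/d
ETc = Kc × ET₀ = 1.09 × 5.0165 = 5.4680 mm/d
Crop demand D = ETc × 7 d = 5.4680 × 7 = 38.276 mm
Pe = 0.78 × 0.2 = 0.156 mm
D − Pe = 38.276 − 0.156 = 38.120 mm
Volume = 38.120 mm × 316.0 ha × 10 = 120459.2 m³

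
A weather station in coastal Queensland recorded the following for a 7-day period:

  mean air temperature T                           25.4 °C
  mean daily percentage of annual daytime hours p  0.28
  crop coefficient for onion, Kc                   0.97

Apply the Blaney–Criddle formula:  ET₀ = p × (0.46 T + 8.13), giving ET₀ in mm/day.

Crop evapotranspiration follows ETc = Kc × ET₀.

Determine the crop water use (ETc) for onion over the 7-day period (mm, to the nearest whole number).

ET₀ = 0.28 × (0.46 × 25.4 + 8.13) = 0.28 × 19.814 = 5.5479 mm/d
ETc = Kc × ET₀ = 0.97 × 5.5479 = 5.3815 mm/d
Over 7 days: 5.3815 × 7 = 37.671 mm

38 mm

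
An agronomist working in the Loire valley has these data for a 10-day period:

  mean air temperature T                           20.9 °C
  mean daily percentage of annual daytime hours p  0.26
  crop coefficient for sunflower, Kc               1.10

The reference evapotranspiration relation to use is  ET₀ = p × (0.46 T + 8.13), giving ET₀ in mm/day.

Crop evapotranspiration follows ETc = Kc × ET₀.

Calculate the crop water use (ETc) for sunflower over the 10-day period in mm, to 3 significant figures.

ET₀ = 0.26 × (0.46 × 20.9 + 8.13) = 0.26 × 17.744 = 4.6134 mm/d
ETc = Kc × ET₀ = 1.10 × 4.6134 = 5.0747 mm/d
Over 10 days: 5.0747 × 10 = 50.747 mm

50.7 mm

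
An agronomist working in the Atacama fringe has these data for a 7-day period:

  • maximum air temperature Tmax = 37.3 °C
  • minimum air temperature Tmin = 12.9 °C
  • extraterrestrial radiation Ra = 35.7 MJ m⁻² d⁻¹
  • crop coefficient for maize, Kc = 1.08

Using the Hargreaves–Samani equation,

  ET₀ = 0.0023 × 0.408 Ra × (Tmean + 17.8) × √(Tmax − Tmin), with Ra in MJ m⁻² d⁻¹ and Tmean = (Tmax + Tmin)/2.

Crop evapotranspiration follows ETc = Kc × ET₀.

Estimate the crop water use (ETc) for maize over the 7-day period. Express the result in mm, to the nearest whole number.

Tmean = (37.3 + 12.9)/2 = 25.10 °C
0.408 Ra = 0.408 × 35.7 = 14.5656 mm/d equivalent
ET₀ = 0.0023 × 14.5656 × (25.10 + 17.8) × √24.4 = 0.0023 × 14.5656 × 42.90 × 4.9396 = 7.0991 mm/d
ETc = Kc × ET₀ = 1.08 × 7.0991 = 7.6670 mm/d
Over 7 days: 7.6670 × 7 = 53.669 mm

54 mm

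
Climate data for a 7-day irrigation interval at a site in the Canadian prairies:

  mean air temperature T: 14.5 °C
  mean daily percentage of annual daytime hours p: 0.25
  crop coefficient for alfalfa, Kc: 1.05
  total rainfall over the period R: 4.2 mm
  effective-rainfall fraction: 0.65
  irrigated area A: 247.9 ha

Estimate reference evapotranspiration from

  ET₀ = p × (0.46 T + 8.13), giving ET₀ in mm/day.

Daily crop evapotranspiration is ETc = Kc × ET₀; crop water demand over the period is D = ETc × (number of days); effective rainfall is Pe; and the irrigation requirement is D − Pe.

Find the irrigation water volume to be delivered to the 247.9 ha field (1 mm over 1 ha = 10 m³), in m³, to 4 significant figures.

ET₀ = 0.25 × (0.46 × 14.5 + 8.13) = 0.25 × 14.800 = 3.7000 mm/d
ETc = Kc × ET₀ = 1.05 × 3.7000 = 3.8850 mm/d
Crop demand D = ETc × 7 d = 3.8850 × 7 = 27.195 mm
Pe = 0.65 × 4.2 = 2.730 mm
D − Pe = 27.195 − 2.730 = 24.465 mm
Volume = 24.465 mm × 247.9 ha × 10 = 60648.7 m³

60650 m³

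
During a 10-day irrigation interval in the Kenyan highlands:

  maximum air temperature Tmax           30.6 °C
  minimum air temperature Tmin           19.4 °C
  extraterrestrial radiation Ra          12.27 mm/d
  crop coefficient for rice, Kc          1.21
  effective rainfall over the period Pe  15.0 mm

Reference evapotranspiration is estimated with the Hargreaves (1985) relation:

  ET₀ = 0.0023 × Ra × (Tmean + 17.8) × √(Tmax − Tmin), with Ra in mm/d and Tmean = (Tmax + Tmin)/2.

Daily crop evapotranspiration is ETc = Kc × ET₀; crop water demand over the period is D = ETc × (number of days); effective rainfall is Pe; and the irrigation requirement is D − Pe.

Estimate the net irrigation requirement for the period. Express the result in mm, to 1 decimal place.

33.9 mm

Tmean = (30.6 + 19.4)/2 = 25.00 °C
ET₀ = 0.0023 × 12.27 × (25.00 + 17.8) × √11.2 = 0.0023 × 12.27 × 42.80 × 3.3466 = 4.0422 mm/d
ETc = Kc × ET₀ = 1.21 × 4.0422 = 4.8911 mm/d
Crop demand D = ETc × 10 d = 4.8911 × 10 = 48.911 mm
D − Pe = 48.911 − 15.0 = 33.911 mm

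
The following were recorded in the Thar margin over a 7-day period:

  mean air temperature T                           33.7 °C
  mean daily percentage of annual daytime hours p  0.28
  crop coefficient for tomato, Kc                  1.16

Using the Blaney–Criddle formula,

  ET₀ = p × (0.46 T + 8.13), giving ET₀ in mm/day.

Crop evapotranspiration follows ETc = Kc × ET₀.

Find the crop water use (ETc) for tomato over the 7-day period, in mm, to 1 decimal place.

ET₀ = 0.28 × (0.46 × 33.7 + 8.13) = 0.28 × 23.632 = 6.6170 mm/d
ETc = Kc × ET₀ = 1.16 × 6.6170 = 7.6757 mm/d
Over 7 days: 7.6757 × 7 = 53.730 mm

53.7 mm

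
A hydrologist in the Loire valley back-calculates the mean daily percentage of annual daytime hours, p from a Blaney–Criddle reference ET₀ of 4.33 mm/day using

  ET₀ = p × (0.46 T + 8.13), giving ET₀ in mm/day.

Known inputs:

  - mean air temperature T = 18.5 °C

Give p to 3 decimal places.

0.260

p = ET₀ / (0.46 T + 8.13) = 4.33 / (0.46 × 18.5 + 8.13) = 4.33 / 16.640 = 0.2602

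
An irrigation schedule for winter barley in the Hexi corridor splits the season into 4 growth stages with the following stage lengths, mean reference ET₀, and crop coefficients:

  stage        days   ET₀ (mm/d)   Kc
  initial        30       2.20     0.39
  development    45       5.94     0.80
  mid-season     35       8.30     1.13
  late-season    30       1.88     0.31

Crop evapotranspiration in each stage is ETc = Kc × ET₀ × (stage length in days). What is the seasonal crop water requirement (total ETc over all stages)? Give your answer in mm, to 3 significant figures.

initial: 0.39 × 2.20 × 30 = 25.74 mm
development: 0.80 × 5.94 × 45 = 213.84 mm
mid-season: 1.13 × 8.30 × 35 = 328.27 mm
late-season: 0.31 × 1.88 × 30 = 17.48 mm
Seasonal total = 585.33 mm

585 mm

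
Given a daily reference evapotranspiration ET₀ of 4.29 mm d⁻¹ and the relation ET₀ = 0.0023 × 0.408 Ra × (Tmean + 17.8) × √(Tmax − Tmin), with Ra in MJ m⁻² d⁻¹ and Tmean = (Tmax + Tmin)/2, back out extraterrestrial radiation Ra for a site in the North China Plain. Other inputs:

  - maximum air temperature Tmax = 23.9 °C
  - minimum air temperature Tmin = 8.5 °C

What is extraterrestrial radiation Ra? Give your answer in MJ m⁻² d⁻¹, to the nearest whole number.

Tmean = (23.9+8.5)/2 = 16.20 °C; ΔT = 15.4
Ra = ET₀ / [0.0023 × 0.408 × (Tmean+17.8) × √ΔT]
   = 4.29 / (0.0023 × 0.408 × 34.00 × 3.9243) = 34.263 MJ m⁻² d⁻¹

34 MJ m⁻² d⁻¹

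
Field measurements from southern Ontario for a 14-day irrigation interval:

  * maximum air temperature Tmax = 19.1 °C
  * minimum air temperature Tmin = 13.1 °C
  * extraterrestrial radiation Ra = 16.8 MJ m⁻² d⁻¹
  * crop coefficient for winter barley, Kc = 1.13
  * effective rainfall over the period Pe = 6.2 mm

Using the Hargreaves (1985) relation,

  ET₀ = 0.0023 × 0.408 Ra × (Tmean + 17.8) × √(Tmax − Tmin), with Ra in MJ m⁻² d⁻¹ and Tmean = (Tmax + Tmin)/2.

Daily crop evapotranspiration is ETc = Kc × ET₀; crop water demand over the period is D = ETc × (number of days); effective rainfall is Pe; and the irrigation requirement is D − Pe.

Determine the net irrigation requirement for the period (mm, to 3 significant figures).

14.5 mm

Tmean = (19.1 + 13.1)/2 = 16.10 °C
0.408 Ra = 0.408 × 16.8 = 6.8544 mm/d equivalent
ET₀ = 0.0023 × 6.8544 × (16.10 + 17.8) × √6.0 = 0.0023 × 6.8544 × 33.90 × 2.4495 = 1.3091 mm/d
ETc = Kc × ET₀ = 1.13 × 1.3091 = 1.4793 mm/d
Crop demand D = ETc × 14 d = 1.4793 × 14 = 20.710 mm
D − Pe = 20.710 − 6.2 = 14.510 mm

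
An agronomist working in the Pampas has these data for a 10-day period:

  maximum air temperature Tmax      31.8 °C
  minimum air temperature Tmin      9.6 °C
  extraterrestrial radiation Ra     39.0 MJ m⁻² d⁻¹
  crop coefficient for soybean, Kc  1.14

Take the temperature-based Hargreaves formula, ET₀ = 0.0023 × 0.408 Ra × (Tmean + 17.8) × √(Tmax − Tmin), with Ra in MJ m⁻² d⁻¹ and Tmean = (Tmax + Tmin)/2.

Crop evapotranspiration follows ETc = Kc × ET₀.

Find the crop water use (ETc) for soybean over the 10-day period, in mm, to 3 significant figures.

Tmean = (31.8 + 9.6)/2 = 20.70 °C
0.408 Ra = 0.408 × 39.0 = 15.9120 mm/d equivalent
ET₀ = 0.0023 × 15.9120 × (20.70 + 17.8) × √22.2 = 0.0023 × 15.9120 × 38.50 × 4.7117 = 6.6388 mm/d
ETc = Kc × ET₀ = 1.14 × 6.6388 = 7.5682 mm/d
Over 10 days: 7.5682 × 10 = 75.682 mm

75.7 mm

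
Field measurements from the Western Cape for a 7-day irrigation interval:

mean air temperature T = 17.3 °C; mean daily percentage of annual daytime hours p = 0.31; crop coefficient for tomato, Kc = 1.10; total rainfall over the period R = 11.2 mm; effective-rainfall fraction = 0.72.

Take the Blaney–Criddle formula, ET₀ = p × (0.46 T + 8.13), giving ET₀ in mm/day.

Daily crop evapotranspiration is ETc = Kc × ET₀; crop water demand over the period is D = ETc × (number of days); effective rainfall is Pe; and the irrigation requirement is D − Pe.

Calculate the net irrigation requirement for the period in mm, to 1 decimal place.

ET₀ = 0.31 × (0.46 × 17.3 + 8.13) = 0.31 × 16.088 = 4.9873 mm/d
ETc = Kc × ET₀ = 1.10 × 4.9873 = 5.4860 mm/d
Crop demand D = ETc × 7 d = 5.4860 × 7 = 38.402 mm
Pe = 0.72 × 11.2 = 8.064 mm
D − Pe = 38.402 − 8.064 = 30.338 mm

30.3 mm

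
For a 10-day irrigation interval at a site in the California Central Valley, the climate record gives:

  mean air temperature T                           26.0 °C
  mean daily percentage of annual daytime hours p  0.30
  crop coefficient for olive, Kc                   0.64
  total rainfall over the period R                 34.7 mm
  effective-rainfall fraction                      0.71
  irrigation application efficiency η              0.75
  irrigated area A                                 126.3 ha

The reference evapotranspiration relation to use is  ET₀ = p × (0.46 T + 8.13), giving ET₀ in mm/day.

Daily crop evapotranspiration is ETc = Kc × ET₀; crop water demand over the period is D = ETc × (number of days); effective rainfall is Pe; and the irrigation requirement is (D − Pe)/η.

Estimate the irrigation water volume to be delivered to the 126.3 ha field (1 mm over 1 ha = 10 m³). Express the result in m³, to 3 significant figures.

23500 m³

ET₀ = 0.30 × (0.46 × 26.0 + 8.13) = 0.30 × 20.090 = 6.0270 mm/d
ETc = Kc × ET₀ = 0.64 × 6.0270 = 3.8573 mm/d
Crop demand D = ETc × 10 d = 3.8573 × 10 = 38.573 mm
Pe = 0.71 × 34.7 = 24.637 mm
D − Pe = 38.573 − 24.637 = 13.936 mm
Gross irrigation = 13.936 / 0.75 = 18.581 mm
Volume = 18.581 mm × 126.3 ha × 10 = 23467.8 m³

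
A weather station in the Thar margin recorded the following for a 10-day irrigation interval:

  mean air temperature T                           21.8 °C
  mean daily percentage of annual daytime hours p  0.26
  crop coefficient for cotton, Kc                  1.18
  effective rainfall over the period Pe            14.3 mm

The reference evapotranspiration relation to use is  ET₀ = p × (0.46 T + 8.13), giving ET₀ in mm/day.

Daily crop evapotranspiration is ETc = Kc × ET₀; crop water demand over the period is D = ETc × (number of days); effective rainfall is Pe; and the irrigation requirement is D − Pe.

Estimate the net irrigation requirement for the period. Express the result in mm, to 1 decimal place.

41.4 mm

ET₀ = 0.26 × (0.46 × 21.8 + 8.13) = 0.26 × 18.158 = 4.7211 mm/d
ETc = Kc × ET₀ = 1.18 × 4.7211 = 5.5709 mm/d
Crop demand D = ETc × 10 d = 5.5709 × 10 = 55.709 mm
D − Pe = 55.709 − 14.3 = 41.409 mm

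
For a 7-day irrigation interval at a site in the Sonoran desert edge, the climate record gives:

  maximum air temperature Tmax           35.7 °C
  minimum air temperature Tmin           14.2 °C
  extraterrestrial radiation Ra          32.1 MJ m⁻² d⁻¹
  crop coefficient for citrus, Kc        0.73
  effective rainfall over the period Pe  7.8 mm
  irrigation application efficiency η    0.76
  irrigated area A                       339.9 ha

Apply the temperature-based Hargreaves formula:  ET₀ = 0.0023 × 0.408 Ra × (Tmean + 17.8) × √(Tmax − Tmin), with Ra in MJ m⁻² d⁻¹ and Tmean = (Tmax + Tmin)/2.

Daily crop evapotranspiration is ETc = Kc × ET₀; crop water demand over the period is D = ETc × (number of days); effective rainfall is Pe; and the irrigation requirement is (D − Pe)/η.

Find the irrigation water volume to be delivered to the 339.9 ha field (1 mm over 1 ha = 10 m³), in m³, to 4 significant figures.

101600 m³

Tmean = (35.7 + 14.2)/2 = 24.95 °C
0.408 Ra = 0.408 × 32.1 = 13.0968 mm/d equivalent
ET₀ = 0.0023 × 13.0968 × (24.95 + 17.8) × √21.5 = 0.0023 × 13.0968 × 42.75 × 4.6368 = 5.9710 mm/d
ETc = Kc × ET₀ = 0.73 × 5.9710 = 4.3588 mm/d
Crop demand D = ETc × 7 d = 4.3588 × 7 = 30.512 mm
D − Pe = 30.512 − 7.8 = 22.712 mm
Gross irrigation = 22.712 / 0.76 = 29.884 mm
Volume = 29.884 mm × 339.9 ha × 10 = 101575.7 m³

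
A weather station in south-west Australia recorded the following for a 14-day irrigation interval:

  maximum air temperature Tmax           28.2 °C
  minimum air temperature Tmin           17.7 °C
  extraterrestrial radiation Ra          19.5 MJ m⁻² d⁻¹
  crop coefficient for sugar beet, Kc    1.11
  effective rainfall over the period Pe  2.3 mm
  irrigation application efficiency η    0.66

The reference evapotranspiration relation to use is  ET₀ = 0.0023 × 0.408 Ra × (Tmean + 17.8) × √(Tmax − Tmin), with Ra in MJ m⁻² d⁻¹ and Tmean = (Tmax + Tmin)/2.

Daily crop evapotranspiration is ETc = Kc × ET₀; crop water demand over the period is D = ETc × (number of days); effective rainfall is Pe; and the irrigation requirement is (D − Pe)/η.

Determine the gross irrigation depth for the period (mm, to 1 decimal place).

53.4 mm

Tmean = (28.2 + 17.7)/2 = 22.95 °C
0.408 Ra = 0.408 × 19.5 = 7.9560 mm/d equivalent
ET₀ = 0.0023 × 7.9560 × (22.95 + 17.8) × √10.5 = 0.0023 × 7.9560 × 40.75 × 3.2404 = 2.4163 mm/d
ETc = Kc × ET₀ = 1.11 × 2.4163 = 2.6821 mm/d
Crop demand D = ETc × 14 d = 2.6821 × 14 = 37.549 mm
D − Pe = 37.549 − 2.3 = 35.249 mm
Gross irrigation = 35.249 / 0.66 = 53.408 mm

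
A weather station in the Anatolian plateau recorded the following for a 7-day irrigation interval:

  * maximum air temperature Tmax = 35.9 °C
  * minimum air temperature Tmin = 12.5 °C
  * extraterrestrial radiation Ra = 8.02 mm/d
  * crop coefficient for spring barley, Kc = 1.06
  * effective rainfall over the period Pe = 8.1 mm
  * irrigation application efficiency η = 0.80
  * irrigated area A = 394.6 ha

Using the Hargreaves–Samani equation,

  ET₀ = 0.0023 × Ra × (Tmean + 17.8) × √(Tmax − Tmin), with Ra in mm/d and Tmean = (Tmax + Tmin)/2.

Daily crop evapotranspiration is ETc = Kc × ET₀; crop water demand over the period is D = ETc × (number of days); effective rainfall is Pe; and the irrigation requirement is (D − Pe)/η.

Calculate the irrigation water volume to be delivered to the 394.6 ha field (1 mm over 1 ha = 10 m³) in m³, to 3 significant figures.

97200 m³

Tmean = (35.9 + 12.5)/2 = 24.20 °C
ET₀ = 0.0023 × 8.02 × (24.20 + 17.8) × √23.4 = 0.0023 × 8.02 × 42.00 × 4.8374 = 3.7477 mm/d
ETc = Kc × ET₀ = 1.06 × 3.7477 = 3.9726 mm/d
Crop demand D = ETc × 7 d = 3.9726 × 7 = 27.808 mm
D − Pe = 27.808 − 8.1 = 19.708 mm
Gross irrigation = 19.708 / 0.80 = 24.635 mm
Volume = 24.635 mm × 394.6 ha × 10 = 97209.7 m³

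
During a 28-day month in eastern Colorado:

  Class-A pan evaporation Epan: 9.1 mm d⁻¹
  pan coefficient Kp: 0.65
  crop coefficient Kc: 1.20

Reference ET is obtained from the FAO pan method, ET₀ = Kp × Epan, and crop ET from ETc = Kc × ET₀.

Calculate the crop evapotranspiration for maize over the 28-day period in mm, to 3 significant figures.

199 mm

ET₀ = 0.65 × 9.1 = 5.9150 mm/d
ETc = Kc × ET₀ = 1.20 × 5.9150 = 7.0980 mm/d
Over 28 days: 7.0980 × 28 = 198.744 mm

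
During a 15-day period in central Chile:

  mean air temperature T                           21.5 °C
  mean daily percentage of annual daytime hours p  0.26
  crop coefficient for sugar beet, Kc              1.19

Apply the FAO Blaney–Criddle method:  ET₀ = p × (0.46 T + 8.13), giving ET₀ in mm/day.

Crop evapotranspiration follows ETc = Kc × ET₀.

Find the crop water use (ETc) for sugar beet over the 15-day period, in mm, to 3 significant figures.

ET₀ = 0.26 × (0.46 × 21.5 + 8.13) = 0.26 × 18.020 = 4.6852 mm/d
ETc = Kc × ET₀ = 1.19 × 4.6852 = 5.5754 mm/d
Over 15 days: 5.5754 × 15 = 83.631 mm

83.6 mm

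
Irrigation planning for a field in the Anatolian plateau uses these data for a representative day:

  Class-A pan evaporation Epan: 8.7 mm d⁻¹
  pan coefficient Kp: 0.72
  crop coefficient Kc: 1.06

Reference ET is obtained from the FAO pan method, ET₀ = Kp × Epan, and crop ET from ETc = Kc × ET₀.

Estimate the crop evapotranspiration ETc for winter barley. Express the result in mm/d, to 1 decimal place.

6.6 mm/d

ET₀ = 0.72 × 8.7 = 6.2640 mm/d
ETc = Kc × ET₀ = 1.06 × 6.2640 = 6.6398 mm/d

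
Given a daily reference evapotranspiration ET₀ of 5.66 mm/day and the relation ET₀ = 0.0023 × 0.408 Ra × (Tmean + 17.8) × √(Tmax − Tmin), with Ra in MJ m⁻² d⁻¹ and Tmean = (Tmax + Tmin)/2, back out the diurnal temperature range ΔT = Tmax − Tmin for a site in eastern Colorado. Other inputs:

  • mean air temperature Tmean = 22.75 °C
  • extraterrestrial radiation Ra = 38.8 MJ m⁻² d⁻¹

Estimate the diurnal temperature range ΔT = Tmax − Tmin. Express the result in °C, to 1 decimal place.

√ΔT = ET₀ / [0.0023 × 0.408 × Ra × (Tmean+17.8)] = 5.66 / (0.0023 × 15.8304 × 40.55) = 3.8336
ΔT = 3.8336² = 14.696 °C

14.7 °C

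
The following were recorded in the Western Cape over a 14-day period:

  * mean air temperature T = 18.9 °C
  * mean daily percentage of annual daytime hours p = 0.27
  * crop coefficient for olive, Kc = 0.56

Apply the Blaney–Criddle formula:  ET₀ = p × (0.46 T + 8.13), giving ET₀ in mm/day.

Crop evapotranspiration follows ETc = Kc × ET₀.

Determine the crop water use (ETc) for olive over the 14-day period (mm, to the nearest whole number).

ET₀ = 0.27 × (0.46 × 18.9 + 8.13) = 0.27 × 16.824 = 4.5425 mm/d
ETc = Kc × ET₀ = 0.56 × 4.5425 = 2.5438 mm/d
Over 14 days: 2.5438 × 14 = 35.613 mm

36 mm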